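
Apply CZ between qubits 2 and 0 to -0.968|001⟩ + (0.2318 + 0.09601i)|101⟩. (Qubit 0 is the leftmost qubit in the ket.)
-0.968|001⟩ + (-0.2318 - 0.09601i)|101⟩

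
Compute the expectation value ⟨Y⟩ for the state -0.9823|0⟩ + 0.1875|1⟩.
0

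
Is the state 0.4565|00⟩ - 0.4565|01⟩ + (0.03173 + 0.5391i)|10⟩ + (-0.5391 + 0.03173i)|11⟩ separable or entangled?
Entangled

Writing the state as a|00⟩ + b|01⟩ + c|10⟩ + d|11⟩, it is a product state iff ad − bc = 0.
Here (a, b, c, d) = (0.4565, -0.4565, (0.03173 + 0.5391i), (-0.5391 + 0.03173i)): ad − bc = (0.4565)(-0.5391 + 0.03173i) − (-0.4565)(0.03173 + 0.5391i) = (-0.2316 + 0.2606i) ≠ 0, so the state is entangled.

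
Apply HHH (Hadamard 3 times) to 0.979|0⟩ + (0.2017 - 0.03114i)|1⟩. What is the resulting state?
(0.8349 - 0.02202i)|0⟩ + (0.5496 + 0.02202i)|1⟩

H² = I, so H^3 = H: a single Hadamard. With (a, b) = (0.979, (0.2017 - 0.03114i)), H gives ((a + b)/√2, (a − b)/√2) = ((0.8349 - 0.02202i), (0.5496 + 0.02202i)).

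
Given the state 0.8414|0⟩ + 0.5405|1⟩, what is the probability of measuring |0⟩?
0.708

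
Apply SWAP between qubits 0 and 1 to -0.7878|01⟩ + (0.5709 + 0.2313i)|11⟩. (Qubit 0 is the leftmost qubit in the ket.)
-0.7878|10⟩ + (0.5709 + 0.2313i)|11⟩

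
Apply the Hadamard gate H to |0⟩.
1/√2|0⟩ + 1/√2|1⟩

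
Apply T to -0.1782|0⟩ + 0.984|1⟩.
-0.1782|0⟩ + (0.6958 + 0.6958i)|1⟩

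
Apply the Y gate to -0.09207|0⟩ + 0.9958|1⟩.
-0.9958i|0⟩ - 0.09207i|1⟩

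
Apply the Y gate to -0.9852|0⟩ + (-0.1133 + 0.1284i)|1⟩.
(0.1284 + 0.1133i)|0⟩ - 0.9852i|1⟩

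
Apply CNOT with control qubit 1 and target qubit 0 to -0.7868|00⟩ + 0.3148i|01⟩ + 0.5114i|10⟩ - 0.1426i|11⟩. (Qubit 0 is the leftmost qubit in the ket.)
-0.7868|00⟩ - 0.1426i|01⟩ + 0.5114i|10⟩ + 0.3148i|11⟩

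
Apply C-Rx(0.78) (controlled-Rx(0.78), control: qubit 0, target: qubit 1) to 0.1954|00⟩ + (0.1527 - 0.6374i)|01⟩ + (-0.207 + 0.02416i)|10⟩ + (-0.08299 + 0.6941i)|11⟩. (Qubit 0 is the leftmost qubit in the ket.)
0.1954|00⟩ + (0.1527 - 0.6374i)|01⟩ + (0.07243 + 0.0539i)|10⟩ + (-0.06757 + 0.7207i)|11⟩

C-Rx(0.78) leaves the control-|0⟩ kets |00⟩, |01⟩ unchanged and applies Rx(0.78) to qubit 1 on the control-|1⟩ pair (|10⟩, |11⟩).
Rx(0.78) = [[cos(θ/2), −i·sin(θ/2)], [−i·sin(θ/2), cos(θ/2)]]; θ = 0.78, cos(θ/2) ≈ 0.924909, sin(θ/2) ≈ 0.380188.
With a = amp(|10⟩) = (-0.207 + 0.02416i) and b = amp(|11⟩) = (-0.08299 + 0.6941i):
new amp(|10⟩) = (0.924909)·a + (-0.380188i)·b = (0.07243 + 0.0539i)
new amp(|11⟩) = (-0.380188i)·a + (0.924909)·b = (-0.06757 + 0.7207i)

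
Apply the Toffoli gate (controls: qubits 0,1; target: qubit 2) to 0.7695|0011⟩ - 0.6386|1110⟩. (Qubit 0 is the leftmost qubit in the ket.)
0.7695|0011⟩ - 0.6386|1100⟩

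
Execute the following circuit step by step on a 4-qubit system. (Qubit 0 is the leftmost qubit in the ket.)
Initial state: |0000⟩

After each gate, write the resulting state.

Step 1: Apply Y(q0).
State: i|1000⟩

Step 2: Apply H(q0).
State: (1/√2)i|0000⟩ - (1/√2)i|1000⟩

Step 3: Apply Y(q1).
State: -1/√2|0100⟩ + 1/√2|1100⟩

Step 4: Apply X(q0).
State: 1/√2|0100⟩ - 1/√2|1100⟩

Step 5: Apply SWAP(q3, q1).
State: 1/√2|0001⟩ - 1/√2|1001⟩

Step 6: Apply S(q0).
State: 1/√2|0001⟩ - (1/√2)i|1001⟩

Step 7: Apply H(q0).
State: (1/2 - (1/2)i)|0001⟩ + (1/2 + (1/2)i)|1001⟩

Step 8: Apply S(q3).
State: (1/2 + (1/2)i)|0001⟩ + (-1/2 + (1/2)i)|1001⟩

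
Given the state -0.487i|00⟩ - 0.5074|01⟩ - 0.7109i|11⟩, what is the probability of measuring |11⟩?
0.5054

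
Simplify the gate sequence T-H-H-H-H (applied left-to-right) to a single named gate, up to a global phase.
T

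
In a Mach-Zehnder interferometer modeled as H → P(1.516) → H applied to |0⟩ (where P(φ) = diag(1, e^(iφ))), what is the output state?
(0.5274 + 0.4992i)|0⟩ + (0.4726 - 0.4992i)|1⟩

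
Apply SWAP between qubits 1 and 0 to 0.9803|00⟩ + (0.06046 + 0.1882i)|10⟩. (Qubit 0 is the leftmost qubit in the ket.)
0.9803|00⟩ + (0.06046 + 0.1882i)|01⟩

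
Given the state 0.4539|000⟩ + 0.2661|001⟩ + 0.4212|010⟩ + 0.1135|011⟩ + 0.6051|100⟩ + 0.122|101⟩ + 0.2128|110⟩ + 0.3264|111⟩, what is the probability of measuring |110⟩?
0.04528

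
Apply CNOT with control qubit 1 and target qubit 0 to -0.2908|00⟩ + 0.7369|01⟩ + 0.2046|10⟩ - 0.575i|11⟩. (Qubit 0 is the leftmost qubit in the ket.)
-0.2908|00⟩ - 0.575i|01⟩ + 0.2046|10⟩ + 0.7369|11⟩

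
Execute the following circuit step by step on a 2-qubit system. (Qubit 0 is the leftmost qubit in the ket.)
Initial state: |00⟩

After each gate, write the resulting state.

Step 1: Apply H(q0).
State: 1/√2|00⟩ + 1/√2|10⟩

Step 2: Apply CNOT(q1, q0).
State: 1/√2|00⟩ + 1/√2|10⟩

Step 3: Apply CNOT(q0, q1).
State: 1/√2|00⟩ + 1/√2|11⟩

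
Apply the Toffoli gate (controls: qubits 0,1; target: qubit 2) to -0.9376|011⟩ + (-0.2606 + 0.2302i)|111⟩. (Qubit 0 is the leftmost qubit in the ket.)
-0.9376|011⟩ + (-0.2606 + 0.2302i)|110⟩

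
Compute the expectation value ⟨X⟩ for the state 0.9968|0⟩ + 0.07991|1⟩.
0.1593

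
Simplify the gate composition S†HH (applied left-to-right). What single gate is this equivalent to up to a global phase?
S†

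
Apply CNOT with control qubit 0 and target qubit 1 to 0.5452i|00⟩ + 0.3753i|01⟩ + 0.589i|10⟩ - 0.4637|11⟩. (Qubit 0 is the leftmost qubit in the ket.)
0.5452i|00⟩ + 0.3753i|01⟩ - 0.4637|10⟩ + 0.589i|11⟩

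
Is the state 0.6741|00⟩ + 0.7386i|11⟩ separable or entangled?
Entangled

Writing the state as a|00⟩ + b|01⟩ + c|10⟩ + d|11⟩, it is a product state iff ad − bc = 0.
Here (a, b, c, d) = (0.6741, 0, 0, 0.7386i): ad − bc = (0.6741)(0.7386i) − (0)(0) = 0.4979i ≠ 0, so the state is entangled.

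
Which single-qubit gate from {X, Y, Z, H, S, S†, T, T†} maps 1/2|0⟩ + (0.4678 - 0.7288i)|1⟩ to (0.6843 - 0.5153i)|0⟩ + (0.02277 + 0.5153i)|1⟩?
H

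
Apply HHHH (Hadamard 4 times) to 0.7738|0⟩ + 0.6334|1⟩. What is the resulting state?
0.7738|0⟩ + 0.6334|1⟩

H² = I, so an even number of Hadamards cancels: H^4 = I and the state is unchanged.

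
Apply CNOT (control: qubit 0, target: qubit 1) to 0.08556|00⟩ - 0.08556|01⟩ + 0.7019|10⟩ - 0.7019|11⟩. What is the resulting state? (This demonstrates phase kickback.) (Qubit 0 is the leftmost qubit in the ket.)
0.08556|00⟩ - 0.08556|01⟩ - 0.7019|10⟩ + 0.7019|11⟩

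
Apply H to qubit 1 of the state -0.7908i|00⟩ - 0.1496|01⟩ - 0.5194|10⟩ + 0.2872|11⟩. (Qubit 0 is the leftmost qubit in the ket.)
(-0.1058 - 0.5592i)|00⟩ + (0.1058 - 0.5592i)|01⟩ - 0.1642|10⟩ - 0.5704|11⟩

H on qubit 1 mixes each pair of kets that differ only in qubit 1: amplitudes (a, b) of (|…0…⟩, |…1…⟩) become ((a + b)/√2, (a − b)/√2). Kets absent from the input have amplitude 0.
(|00⟩, |01⟩): (a, b) = (-0.7908i, -0.1496) → ((-0.1058 - 0.5592i), (0.1058 - 0.5592i))
(|10⟩, |11⟩): (a, b) = (-0.5194, 0.2872) → (-0.1642, -0.5704)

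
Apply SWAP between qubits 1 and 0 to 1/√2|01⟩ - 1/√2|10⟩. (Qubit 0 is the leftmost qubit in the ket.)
-1/√2|01⟩ + 1/√2|10⟩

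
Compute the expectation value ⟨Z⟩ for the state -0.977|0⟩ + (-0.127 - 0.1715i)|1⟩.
0.909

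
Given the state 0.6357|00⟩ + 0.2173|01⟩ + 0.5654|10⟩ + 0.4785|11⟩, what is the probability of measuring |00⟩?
0.4041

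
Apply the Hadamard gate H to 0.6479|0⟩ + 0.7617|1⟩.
0.9967|0⟩ - 0.08047|1⟩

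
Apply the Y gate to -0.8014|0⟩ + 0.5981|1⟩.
-0.5981i|0⟩ - 0.8014i|1⟩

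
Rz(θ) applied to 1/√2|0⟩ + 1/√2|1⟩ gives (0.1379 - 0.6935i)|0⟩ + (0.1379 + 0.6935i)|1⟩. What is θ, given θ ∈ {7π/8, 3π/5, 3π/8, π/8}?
7π/8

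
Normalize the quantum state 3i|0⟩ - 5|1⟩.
0.5145i|0⟩ - 0.8575|1⟩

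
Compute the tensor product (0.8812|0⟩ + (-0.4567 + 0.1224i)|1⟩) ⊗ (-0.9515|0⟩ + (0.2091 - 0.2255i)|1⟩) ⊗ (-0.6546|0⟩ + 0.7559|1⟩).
0.5489|000⟩ - 0.6338|001⟩ + (-0.1206 + 0.1301i)|010⟩ + (0.1393 - 0.1502i)|011⟩ + (-0.2845 + 0.07624i)|100⟩ + (0.3285 - 0.08803i)|101⟩ + (0.04444 - 0.08417i)|110⟩ + (-0.05132 + 0.09719i)|111⟩

amp(|b₁b₂…⟩) = product of the factor amplitudes for bits b₁, b₂, …; only kets whose every factor amplitude is nonzero survive.
|000⟩: (0.8812)(-0.9515)(-0.6546) = 0.5489
|001⟩: (0.8812)(-0.9515)(0.7559) = -0.6338
|010⟩: (0.8812)(0.2091 - 0.2255i)(-0.6546) = (-0.1206 + 0.1301i)
|011⟩: (0.8812)(0.2091 - 0.2255i)(0.7559) = (0.1393 - 0.1502i)
|100⟩: (-0.4567 + 0.1224i)(-0.9515)(-0.6546) = (-0.2845 + 0.07624i)
|101⟩: (-0.4567 + 0.1224i)(-0.9515)(0.7559) = (0.3285 - 0.08803i)
|110⟩: (-0.4567 + 0.1224i)(0.2091 - 0.2255i)(-0.6546) = (0.04444 - 0.08417i)
|111⟩: (-0.4567 + 0.1224i)(0.2091 - 0.2255i)(0.7559) = (-0.05132 + 0.09719i)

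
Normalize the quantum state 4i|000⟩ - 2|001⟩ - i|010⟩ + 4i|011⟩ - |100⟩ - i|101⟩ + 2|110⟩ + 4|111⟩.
0.5208i|000⟩ - 0.2604|001⟩ - 0.1302i|010⟩ + 0.5208i|011⟩ - 0.1302|100⟩ - 0.1302i|101⟩ + 0.2604|110⟩ + 0.5208|111⟩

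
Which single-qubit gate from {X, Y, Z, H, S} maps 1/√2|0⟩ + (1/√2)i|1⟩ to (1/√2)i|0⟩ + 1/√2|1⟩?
X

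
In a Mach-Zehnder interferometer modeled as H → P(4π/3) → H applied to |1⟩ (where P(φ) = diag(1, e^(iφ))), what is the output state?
(0.75 + 0.433i)|0⟩ + (0.25 - 0.433i)|1⟩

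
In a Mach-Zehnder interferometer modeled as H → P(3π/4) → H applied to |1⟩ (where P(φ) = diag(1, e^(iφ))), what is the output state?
(0.8536 - (1/√8)i)|0⟩ + (0.1464 + (1/√8)i)|1⟩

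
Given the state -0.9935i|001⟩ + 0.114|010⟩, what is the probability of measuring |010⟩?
0.013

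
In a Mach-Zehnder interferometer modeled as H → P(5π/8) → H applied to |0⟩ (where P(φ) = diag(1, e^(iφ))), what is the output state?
(0.3087 + 0.4619i)|0⟩ + (0.6913 - 0.4619i)|1⟩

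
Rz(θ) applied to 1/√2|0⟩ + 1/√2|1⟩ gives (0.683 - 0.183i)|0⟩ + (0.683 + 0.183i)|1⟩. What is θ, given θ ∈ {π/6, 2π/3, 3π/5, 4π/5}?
π/6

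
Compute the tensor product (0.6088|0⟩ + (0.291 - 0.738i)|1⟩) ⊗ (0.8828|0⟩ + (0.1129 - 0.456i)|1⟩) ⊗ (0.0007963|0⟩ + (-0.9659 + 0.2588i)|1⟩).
0.000428|000⟩ + (-0.5191 + 0.1391i)|001⟩ + (0.00005473 - 0.0002211i)|010⟩ + (0.005456 + 0.2859i)|011⟩ + (0.0002046 - 0.0005188i)|100⟩ + (-0.07952 + 0.6958i)|101⟩ + (-0.0002418 - 0.000172i)|110⟩ + (0.3492 + 0.1301i)|111⟩

amp(|b₁b₂…⟩) = product of the factor amplitudes for bits b₁, b₂, …; only kets whose every factor amplitude is nonzero survive.
|000⟩: (0.6088)(0.8828)(0.0007963) = 0.000428
|001⟩: (0.6088)(0.8828)(-0.9659 + 0.2588i) = (-0.5191 + 0.1391i)
|010⟩: (0.6088)(0.1129 - 0.456i)(0.0007963) = (0.00005473 - 0.0002211i)
|011⟩: (0.6088)(0.1129 - 0.456i)(-0.9659 + 0.2588i) = (0.005456 + 0.2859i)
|100⟩: (0.291 - 0.738i)(0.8828)(0.0007963) = (0.0002046 - 0.0005188i)
|101⟩: (0.291 - 0.738i)(0.8828)(-0.9659 + 0.2588i) = (-0.07952 + 0.6958i)
|110⟩: (0.291 - 0.738i)(0.1129 - 0.456i)(0.0007963) = (-0.0002418 - 0.000172i)
|111⟩: (0.291 - 0.738i)(0.1129 - 0.456i)(-0.9659 + 0.2588i) = (0.3492 + 0.1301i)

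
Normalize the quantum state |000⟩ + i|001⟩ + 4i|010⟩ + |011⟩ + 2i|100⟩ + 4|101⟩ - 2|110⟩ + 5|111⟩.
0.1213|000⟩ + 0.1213i|001⟩ + 0.4851i|010⟩ + 0.1213|011⟩ + 0.2425i|100⟩ + 0.4851|101⟩ - 0.2425|110⟩ + 0.6063|111⟩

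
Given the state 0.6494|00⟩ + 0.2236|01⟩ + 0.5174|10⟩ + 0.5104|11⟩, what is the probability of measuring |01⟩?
0.05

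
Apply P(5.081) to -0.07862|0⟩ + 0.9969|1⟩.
-0.07862|0⟩ + (0.3592 - 0.9299i)|1⟩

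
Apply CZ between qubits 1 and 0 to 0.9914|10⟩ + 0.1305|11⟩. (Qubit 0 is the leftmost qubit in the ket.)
0.9914|10⟩ - 0.1305|11⟩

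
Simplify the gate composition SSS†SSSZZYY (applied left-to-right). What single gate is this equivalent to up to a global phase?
I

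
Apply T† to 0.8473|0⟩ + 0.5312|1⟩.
0.8473|0⟩ + (0.3756 - 0.3756i)|1⟩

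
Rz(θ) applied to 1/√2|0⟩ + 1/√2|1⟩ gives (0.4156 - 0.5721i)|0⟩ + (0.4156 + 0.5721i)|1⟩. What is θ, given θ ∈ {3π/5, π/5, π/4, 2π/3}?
3π/5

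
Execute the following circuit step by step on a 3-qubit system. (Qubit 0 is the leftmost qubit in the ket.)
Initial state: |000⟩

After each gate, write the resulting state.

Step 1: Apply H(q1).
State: 1/√2|000⟩ + 1/√2|010⟩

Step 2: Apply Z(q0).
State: 1/√2|000⟩ + 1/√2|010⟩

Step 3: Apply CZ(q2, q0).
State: 1/√2|000⟩ + 1/√2|010⟩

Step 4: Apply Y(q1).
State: -(1/√2)i|000⟩ + (1/√2)i|010⟩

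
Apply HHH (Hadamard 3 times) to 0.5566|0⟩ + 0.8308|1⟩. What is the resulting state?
0.981|0⟩ - 0.1939|1⟩

H² = I, so H^3 = H: a single Hadamard. With (a, b) = (0.5566, 0.8308), H gives ((a + b)/√2, (a − b)/√2) = (0.981, -0.1939).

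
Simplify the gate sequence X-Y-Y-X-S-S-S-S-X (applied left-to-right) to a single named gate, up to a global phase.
X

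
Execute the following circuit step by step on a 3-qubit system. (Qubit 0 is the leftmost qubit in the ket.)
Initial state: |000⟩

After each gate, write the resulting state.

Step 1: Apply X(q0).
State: |100⟩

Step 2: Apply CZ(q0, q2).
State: |100⟩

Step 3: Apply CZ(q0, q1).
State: |100⟩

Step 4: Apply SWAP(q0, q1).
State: |010⟩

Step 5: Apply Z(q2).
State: |010⟩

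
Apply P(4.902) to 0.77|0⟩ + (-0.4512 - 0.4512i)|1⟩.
0.77|0⟩ + (-0.5282 + 0.3581i)|1⟩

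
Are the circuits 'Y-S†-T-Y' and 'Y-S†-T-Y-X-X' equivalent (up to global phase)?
Yes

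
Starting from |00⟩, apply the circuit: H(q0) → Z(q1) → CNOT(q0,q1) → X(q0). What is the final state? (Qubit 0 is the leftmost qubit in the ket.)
1/√2|01⟩ + 1/√2|10⟩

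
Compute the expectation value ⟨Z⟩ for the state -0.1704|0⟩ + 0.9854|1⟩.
-0.942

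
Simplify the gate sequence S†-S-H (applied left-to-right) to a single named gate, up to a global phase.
H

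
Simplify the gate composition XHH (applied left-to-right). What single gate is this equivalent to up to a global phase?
X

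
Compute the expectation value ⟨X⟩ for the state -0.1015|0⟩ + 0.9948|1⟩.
-0.2019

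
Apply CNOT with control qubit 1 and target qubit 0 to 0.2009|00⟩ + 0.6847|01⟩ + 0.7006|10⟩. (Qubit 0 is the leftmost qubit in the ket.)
0.2009|00⟩ + 0.7006|10⟩ + 0.6847|11⟩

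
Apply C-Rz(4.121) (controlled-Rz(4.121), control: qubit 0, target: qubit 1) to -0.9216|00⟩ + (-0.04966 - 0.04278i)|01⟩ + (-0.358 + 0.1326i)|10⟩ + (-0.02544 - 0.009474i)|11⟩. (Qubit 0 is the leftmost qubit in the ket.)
-0.9216|00⟩ + (-0.04966 - 0.04278i)|01⟩ + (0.2854 + 0.2536i)|10⟩ + (0.02033 - 0.01799i)|11⟩

C-Rz(4.121) leaves the control-|0⟩ kets |00⟩, |01⟩ unchanged and applies Rz(4.121) to qubit 1 on the control-|1⟩ pair (|10⟩, |11⟩).
Rz(4.121) = [[e^(−iθ/2), 0], [0, e^(iθ/2)]] with e^(±iθ/2) = cos(θ/2) ± i·sin(θ/2); θ = 4.121, cos(θ/2) ≈ -0.470364, sin(θ/2) ≈ 0.882472.
With a = amp(|10⟩) = (-0.358 + 0.1326i) and b = amp(|11⟩) = (-0.02544 - 0.009474i):
new amp(|10⟩) = (-0.470364 - 0.882472i)·a = (0.2854 + 0.2536i)
new amp(|11⟩) = (-0.470364 + 0.882472i)·b = (0.02033 - 0.01799i)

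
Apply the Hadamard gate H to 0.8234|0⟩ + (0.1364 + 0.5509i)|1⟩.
(0.6787 + 0.3895i)|0⟩ + (0.4858 - 0.3895i)|1⟩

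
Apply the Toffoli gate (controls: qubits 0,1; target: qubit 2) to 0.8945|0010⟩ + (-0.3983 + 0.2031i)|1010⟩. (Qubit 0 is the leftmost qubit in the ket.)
0.8945|0010⟩ + (-0.3983 + 0.2031i)|1010⟩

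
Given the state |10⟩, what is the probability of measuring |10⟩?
1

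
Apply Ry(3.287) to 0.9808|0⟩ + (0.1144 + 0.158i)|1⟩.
(-0.1853 - 0.1576i)|0⟩ + (0.9699 - 0.01148i)|1⟩

Ry(3.287) = [[cos(θ/2), −sin(θ/2)], [sin(θ/2), cos(θ/2)]]; θ = 3.287, cos(θ/2) ≈ -0.0726396, sin(θ/2) ≈ 0.997358.
With a = amp(|0⟩) = 0.9808 and b = amp(|1⟩) = (0.1144 + 0.158i):
new amp(|0⟩) = (-0.0726396)·a + (-0.997358)·b = (-0.1853 - 0.1576i)
new amp(|1⟩) = (0.997358)·a + (-0.0726396)·b = (0.9699 - 0.01148i)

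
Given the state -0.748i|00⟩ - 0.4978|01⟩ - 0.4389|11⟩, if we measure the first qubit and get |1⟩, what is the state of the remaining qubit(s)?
-|1⟩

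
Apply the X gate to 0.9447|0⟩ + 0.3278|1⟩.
0.3278|0⟩ + 0.9447|1⟩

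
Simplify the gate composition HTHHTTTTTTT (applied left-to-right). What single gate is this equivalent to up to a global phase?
H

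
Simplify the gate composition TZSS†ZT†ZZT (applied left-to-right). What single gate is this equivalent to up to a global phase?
T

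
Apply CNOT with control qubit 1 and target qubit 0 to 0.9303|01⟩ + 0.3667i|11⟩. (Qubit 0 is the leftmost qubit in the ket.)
0.3667i|01⟩ + 0.9303|11⟩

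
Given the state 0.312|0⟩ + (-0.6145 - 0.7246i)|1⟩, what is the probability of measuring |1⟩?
0.9027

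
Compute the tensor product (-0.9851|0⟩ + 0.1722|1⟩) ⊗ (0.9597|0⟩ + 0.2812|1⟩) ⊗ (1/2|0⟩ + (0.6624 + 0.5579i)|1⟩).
-0.4727|000⟩ + (-0.6262 - 0.5274i)|001⟩ - 0.1385|010⟩ + (-0.1835 - 0.1545i)|011⟩ + 0.08263|100⟩ + (0.1095 + 0.0922i)|101⟩ + 0.02421|110⟩ + (0.03208 + 0.02701i)|111⟩

amp(|b₁b₂…⟩) = product of the factor amplitudes for bits b₁, b₂, …; only kets whose every factor amplitude is nonzero survive.
|000⟩: (-0.9851)(0.9597)(1/2) = -0.4727
|001⟩: (-0.9851)(0.9597)(0.6624 + 0.5579i) = (-0.6262 - 0.5274i)
|010⟩: (-0.9851)(0.2812)(1/2) = -0.1385
|011⟩: (-0.9851)(0.2812)(0.6624 + 0.5579i) = (-0.1835 - 0.1545i)
|100⟩: (0.1722)(0.9597)(1/2) = 0.08263
|101⟩: (0.1722)(0.9597)(0.6624 + 0.5579i) = (0.1095 + 0.0922i)
|110⟩: (0.1722)(0.2812)(1/2) = 0.02421
|111⟩: (0.1722)(0.2812)(0.6624 + 0.5579i) = (0.03208 + 0.02701i)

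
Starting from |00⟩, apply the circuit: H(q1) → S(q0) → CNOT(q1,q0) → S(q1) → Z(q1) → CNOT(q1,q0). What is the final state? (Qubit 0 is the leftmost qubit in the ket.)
1/√2|00⟩ - (1/√2)i|01⟩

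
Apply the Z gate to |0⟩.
|0⟩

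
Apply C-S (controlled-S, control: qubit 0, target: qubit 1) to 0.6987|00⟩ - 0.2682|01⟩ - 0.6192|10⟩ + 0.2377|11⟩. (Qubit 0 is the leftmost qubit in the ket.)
0.6987|00⟩ - 0.2682|01⟩ - 0.6192|10⟩ + 0.2377i|11⟩

C-S leaves the control-|0⟩ kets |00⟩, |01⟩ unchanged and applies S to qubit 1 on the control-|1⟩ pair (|10⟩, |11⟩).
S = [[1, 0], [0, i]].
With a = amp(|10⟩) = -0.6192 and b = amp(|11⟩) = 0.2377:
new amp(|10⟩) = (1)·a = -0.6192
new amp(|11⟩) = (i)·b = 0.2377i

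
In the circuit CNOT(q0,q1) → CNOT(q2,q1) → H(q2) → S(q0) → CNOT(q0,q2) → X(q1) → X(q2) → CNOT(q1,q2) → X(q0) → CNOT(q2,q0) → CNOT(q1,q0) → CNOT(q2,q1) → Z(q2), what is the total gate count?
13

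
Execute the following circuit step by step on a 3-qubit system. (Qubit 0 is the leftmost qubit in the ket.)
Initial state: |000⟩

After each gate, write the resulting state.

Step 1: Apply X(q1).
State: |010⟩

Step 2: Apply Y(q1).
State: -i|000⟩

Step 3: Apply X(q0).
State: -i|100⟩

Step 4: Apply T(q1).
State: -i|100⟩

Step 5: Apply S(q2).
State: -i|100⟩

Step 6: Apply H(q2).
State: -(1/√2)i|100⟩ - (1/√2)i|101⟩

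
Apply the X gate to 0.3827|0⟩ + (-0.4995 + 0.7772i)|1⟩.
(-0.4995 + 0.7772i)|0⟩ + 0.3827|1⟩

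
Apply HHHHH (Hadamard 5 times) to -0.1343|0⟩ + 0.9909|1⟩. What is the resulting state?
0.6057|0⟩ - 0.7956|1⟩

H² = I, so H^5 = H: a single Hadamard. With (a, b) = (-0.1343, 0.9909), H gives ((a + b)/√2, (a − b)/√2) = (0.6057, -0.7956).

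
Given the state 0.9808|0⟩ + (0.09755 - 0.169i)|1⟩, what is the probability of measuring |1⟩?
0.03808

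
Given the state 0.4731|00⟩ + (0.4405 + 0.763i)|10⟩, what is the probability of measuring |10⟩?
0.7762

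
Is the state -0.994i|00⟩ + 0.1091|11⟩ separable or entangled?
Entangled

Writing the state as a|00⟩ + b|01⟩ + c|10⟩ + d|11⟩, it is a product state iff ad − bc = 0.
Here (a, b, c, d) = (-0.994i, 0, 0, 0.1091): ad − bc = (-0.994i)(0.1091) − (0)(0) = -0.1084i ≠ 0, so the state is entangled.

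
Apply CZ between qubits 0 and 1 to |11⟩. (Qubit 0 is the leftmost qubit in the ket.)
-|11⟩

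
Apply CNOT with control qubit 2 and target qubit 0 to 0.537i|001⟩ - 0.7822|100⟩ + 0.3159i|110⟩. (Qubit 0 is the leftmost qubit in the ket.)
-0.7822|100⟩ + 0.537i|101⟩ + 0.3159i|110⟩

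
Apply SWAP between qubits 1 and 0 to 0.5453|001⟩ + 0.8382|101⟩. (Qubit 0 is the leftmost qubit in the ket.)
0.5453|001⟩ + 0.8382|011⟩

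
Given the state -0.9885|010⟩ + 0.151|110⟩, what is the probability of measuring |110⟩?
0.0228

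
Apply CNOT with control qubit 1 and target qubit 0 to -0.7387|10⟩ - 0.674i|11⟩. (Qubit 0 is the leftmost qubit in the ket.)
-0.674i|01⟩ - 0.7387|10⟩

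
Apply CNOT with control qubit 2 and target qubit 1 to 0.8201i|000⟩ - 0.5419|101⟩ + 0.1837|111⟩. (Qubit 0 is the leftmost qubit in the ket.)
0.8201i|000⟩ + 0.1837|101⟩ - 0.5419|111⟩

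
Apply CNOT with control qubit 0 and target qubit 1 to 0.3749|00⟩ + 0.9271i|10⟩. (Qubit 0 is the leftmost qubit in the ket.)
0.3749|00⟩ + 0.9271i|11⟩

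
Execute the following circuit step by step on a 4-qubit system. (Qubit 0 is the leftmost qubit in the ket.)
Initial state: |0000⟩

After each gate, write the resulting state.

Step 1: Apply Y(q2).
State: i|0010⟩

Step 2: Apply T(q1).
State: i|0010⟩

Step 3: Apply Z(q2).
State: -i|0010⟩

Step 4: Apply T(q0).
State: -i|0010⟩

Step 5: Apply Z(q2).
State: i|0010⟩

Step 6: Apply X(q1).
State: i|0110⟩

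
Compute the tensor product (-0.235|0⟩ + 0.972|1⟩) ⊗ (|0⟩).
-0.235|00⟩ + 0.972|10⟩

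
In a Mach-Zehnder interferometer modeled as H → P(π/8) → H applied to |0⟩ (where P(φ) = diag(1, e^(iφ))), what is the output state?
(0.9619 + 0.1913i)|0⟩ + (0.03806 - 0.1913i)|1⟩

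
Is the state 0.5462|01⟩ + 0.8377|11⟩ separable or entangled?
Separable

Writing the state as a|00⟩ + b|01⟩ + c|10⟩ + d|11⟩, it is a product state iff ad − bc = 0.
Here (a, b, c, d) = (0, 0.5462, 0, 0.8377): ad − bc = (0)(0.8377) − (0.5462)(0) = 0, so the state is separable.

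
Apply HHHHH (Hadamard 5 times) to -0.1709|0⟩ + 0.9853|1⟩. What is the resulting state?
0.5759|0⟩ - 0.8176|1⟩

H² = I, so H^5 = H: a single Hadamard. With (a, b) = (-0.1709, 0.9853), H gives ((a + b)/√2, (a − b)/√2) = (0.5759, -0.8176).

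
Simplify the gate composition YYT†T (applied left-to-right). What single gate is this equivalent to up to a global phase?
I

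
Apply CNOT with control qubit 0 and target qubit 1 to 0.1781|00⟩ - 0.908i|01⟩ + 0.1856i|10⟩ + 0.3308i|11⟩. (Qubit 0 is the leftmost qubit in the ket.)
0.1781|00⟩ - 0.908i|01⟩ + 0.3308i|10⟩ + 0.1856i|11⟩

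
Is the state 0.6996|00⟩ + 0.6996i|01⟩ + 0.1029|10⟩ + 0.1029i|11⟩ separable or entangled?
Separable

Writing the state as a|00⟩ + b|01⟩ + c|10⟩ + d|11⟩, it is a product state iff ad − bc = 0.
Here (a, b, c, d) = (0.6996, 0.6996i, 0.1029, 0.1029i): ad − bc = (0.6996)(0.1029i) − (0.6996i)(0.1029) = 0, so the state is separable.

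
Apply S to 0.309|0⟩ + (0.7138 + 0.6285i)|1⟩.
0.309|0⟩ + (-0.6285 + 0.7138i)|1⟩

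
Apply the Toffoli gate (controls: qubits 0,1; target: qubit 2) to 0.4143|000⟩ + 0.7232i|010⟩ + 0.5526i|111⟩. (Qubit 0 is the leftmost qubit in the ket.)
0.4143|000⟩ + 0.7232i|010⟩ + 0.5526i|110⟩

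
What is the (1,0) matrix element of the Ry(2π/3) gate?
0.866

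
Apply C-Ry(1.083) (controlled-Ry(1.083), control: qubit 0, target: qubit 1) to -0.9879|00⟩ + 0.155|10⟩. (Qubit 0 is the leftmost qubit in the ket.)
-0.9879|00⟩ + 0.1328|10⟩ + 0.07989|11⟩

C-Ry(1.083) leaves the control-|0⟩ kets |00⟩, |01⟩ unchanged and applies Ry(1.083) to qubit 1 on the control-|1⟩ pair (|10⟩, |11⟩).
Ry(1.083) = [[cos(θ/2), −sin(θ/2)], [sin(θ/2), cos(θ/2)]]; θ = 1.083, cos(θ/2) ≈ 0.856937, sin(θ/2) ≈ 0.515422.
With a = amp(|10⟩) = 0.155 and b = amp(|11⟩) = 0:
new amp(|10⟩) = (0.856937)·a + (-0.515422)·b = 0.1328
new amp(|11⟩) = (0.515422)·a + (0.856937)·b = 0.07989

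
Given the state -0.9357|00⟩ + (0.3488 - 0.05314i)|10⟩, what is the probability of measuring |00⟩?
0.8755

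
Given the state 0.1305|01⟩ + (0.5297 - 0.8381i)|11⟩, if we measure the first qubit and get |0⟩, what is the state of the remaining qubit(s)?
|1⟩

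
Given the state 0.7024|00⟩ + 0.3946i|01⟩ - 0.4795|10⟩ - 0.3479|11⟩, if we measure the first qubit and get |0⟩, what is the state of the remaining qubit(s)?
0.8718|0⟩ + 0.4898i|1⟩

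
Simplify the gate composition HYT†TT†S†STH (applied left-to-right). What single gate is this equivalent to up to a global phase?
Y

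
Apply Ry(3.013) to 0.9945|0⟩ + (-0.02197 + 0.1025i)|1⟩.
(0.08582 - 0.1023i)|0⟩ + (0.991 + 0.006586i)|1⟩

Ry(3.013) = [[cos(θ/2), −sin(θ/2)], [sin(θ/2), cos(θ/2)]]; θ = 3.013, cos(θ/2) ≈ 0.064252, sin(θ/2) ≈ 0.997934.
With a = amp(|0⟩) = 0.9945 and b = amp(|1⟩) = (-0.02197 + 0.1025i):
new amp(|0⟩) = (0.064252)·a + (-0.997934)·b = (0.08582 - 0.1023i)
new amp(|1⟩) = (0.997934)·a + (0.064252)·b = (0.991 + 0.006586i)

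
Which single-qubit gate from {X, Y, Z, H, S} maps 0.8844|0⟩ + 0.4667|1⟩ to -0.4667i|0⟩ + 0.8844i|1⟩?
Y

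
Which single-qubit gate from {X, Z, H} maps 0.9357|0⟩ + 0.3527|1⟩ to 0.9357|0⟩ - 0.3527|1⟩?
Z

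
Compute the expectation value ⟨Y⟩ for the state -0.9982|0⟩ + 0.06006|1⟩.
0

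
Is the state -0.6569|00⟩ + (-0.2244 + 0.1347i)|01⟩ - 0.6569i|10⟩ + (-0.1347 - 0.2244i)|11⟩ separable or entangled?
Separable

Writing the state as a|00⟩ + b|01⟩ + c|10⟩ + d|11⟩, it is a product state iff ad − bc = 0.
Here (a, b, c, d) = (-0.6569, (-0.2244 + 0.1347i), -0.6569i, (-0.1347 - 0.2244i)): ad − bc = (-0.6569)(-0.1347 - 0.2244i) − (-0.2244 + 0.1347i)(-0.6569i) = 0, so the state is separable.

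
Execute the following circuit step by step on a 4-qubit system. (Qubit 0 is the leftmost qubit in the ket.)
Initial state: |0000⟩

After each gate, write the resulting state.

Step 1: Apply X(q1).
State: |0100⟩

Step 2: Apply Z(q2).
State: |0100⟩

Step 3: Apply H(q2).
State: 1/√2|0100⟩ + 1/√2|0110⟩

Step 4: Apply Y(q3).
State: (1/√2)i|0101⟩ + (1/√2)i|0111⟩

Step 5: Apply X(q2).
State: (1/√2)i|0101⟩ + (1/√2)i|0111⟩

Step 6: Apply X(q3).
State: (1/√2)i|0100⟩ + (1/√2)i|0110⟩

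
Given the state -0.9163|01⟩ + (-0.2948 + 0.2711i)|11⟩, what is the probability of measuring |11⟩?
0.1604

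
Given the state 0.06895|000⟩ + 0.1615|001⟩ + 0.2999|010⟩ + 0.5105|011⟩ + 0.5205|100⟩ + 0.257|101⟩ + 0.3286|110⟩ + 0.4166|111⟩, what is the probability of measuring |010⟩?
0.08994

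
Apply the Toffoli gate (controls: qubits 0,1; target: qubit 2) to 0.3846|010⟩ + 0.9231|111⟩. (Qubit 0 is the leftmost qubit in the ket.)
0.3846|010⟩ + 0.9231|110⟩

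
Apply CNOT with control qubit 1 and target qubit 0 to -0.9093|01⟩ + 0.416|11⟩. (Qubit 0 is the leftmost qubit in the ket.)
0.416|01⟩ - 0.9093|11⟩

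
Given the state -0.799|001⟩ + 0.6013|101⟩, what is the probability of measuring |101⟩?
0.3616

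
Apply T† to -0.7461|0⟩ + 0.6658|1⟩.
-0.7461|0⟩ + (0.4708 - 0.4708i)|1⟩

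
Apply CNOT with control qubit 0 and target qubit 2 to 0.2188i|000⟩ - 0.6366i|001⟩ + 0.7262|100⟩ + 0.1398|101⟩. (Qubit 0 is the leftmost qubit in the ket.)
0.2188i|000⟩ - 0.6366i|001⟩ + 0.1398|100⟩ + 0.7262|101⟩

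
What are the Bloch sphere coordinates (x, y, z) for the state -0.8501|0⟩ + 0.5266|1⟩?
(-0.8953, 0, 0.4454)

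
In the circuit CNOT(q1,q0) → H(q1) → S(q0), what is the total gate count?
3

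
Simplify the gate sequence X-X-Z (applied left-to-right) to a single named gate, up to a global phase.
Z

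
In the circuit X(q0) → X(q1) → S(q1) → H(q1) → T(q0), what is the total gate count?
5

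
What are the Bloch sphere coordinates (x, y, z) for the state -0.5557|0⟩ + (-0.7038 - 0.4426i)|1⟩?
(0.7822, 0.4919, -0.3824)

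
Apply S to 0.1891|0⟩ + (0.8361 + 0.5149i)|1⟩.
0.1891|0⟩ + (-0.5149 + 0.8361i)|1⟩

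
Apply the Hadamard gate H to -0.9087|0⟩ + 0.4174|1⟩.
-0.3474|0⟩ - 0.9377|1⟩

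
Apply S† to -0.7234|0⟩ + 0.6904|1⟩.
-0.7234|0⟩ - 0.6904i|1⟩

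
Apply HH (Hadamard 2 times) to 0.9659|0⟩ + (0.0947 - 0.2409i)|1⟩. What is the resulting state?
0.9659|0⟩ + (0.0947 - 0.2409i)|1⟩

H² = I, so an even number of Hadamards cancels: H^2 = I and the state is unchanged.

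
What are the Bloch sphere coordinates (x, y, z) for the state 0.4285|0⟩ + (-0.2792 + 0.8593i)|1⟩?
(-0.2393, 0.7364, -0.6327)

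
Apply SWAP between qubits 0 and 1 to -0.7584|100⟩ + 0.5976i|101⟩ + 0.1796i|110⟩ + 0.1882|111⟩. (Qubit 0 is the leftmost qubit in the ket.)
-0.7584|010⟩ + 0.5976i|011⟩ + 0.1796i|110⟩ + 0.1882|111⟩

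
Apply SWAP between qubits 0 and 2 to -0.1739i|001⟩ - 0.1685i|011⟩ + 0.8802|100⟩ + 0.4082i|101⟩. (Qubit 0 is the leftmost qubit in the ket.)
0.8802|001⟩ - 0.1739i|100⟩ + 0.4082i|101⟩ - 0.1685i|110⟩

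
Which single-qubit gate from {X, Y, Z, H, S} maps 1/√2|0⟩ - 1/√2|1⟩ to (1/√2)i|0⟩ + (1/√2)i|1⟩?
Y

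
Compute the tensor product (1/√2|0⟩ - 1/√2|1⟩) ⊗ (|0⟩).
1/√2|00⟩ - 1/√2|10⟩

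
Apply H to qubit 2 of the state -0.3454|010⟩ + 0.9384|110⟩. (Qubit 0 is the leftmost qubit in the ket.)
-0.2442|010⟩ - 0.2442|011⟩ + 0.6635|110⟩ + 0.6635|111⟩

H on qubit 2 mixes each pair of kets that differ only in qubit 2: amplitudes (a, b) of (|…0…⟩, |…1…⟩) become ((a + b)/√2, (a − b)/√2). Kets absent from the input have amplitude 0.
(|010⟩, |011⟩): (a, b) = (-0.3454, 0) → (-0.2442, -0.2442)
(|110⟩, |111⟩): (a, b) = (0.9384, 0) → (0.6635, 0.6635)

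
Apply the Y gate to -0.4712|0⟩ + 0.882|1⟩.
-0.882i|0⟩ - 0.4712i|1⟩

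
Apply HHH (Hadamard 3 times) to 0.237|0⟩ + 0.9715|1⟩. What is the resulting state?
0.8545|0⟩ - 0.5194|1⟩

H² = I, so H^3 = H: a single Hadamard. With (a, b) = (0.237, 0.9715), H gives ((a + b)/√2, (a − b)/√2) = (0.8545, -0.5194).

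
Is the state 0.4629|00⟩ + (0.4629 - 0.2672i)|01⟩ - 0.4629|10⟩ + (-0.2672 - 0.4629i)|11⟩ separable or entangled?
Entangled

Writing the state as a|00⟩ + b|01⟩ + c|10⟩ + d|11⟩, it is a product state iff ad − bc = 0.
Here (a, b, c, d) = (0.4629, (0.4629 - 0.2672i), -0.4629, (-0.2672 - 0.4629i)): ad − bc = (0.4629)(-0.2672 - 0.4629i) − (0.4629 - 0.2672i)(-0.4629) = (0.09059 - 0.338i) ≠ 0, so the state is entangled.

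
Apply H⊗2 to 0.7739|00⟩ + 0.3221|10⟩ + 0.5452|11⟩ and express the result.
0.8206|00⟩ + 0.2754|01⟩ - 0.0467|10⟩ + 0.4985|11⟩

H⊗2 gives amp(|y⟩) = (1/2) Σ_x (−1)^(x·y) amp(|x⟩), where x·y is the number of positions in which both x and y have a 1.
|00⟩: (0.7739 + 0.3221 + 0.5452)/2 = 0.8206
|01⟩: (0.7739 + 0.3221 - 0.5452)/2 = 0.2754
|10⟩: (0.7739 - 0.3221 - 0.5452)/2 = -0.0467
|11⟩: (0.7739 - 0.3221 + 0.5452)/2 = 0.4985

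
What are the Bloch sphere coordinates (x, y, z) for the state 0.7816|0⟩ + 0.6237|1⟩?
(0.975, 0, 0.2219)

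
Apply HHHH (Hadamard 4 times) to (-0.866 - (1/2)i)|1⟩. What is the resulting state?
(-0.866 - (1/2)i)|1⟩

H² = I, so an even number of Hadamards cancels: H^4 = I and the state is unchanged.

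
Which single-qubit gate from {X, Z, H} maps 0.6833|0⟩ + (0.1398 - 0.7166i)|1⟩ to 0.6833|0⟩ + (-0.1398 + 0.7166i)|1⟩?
Z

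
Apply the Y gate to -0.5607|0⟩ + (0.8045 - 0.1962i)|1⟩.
(-0.1962 - 0.8045i)|0⟩ - 0.5607i|1⟩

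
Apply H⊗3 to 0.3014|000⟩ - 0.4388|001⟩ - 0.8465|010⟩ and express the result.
-0.3479|000⟩ - 0.03758|001⟩ + 0.2507|010⟩ + 0.561|011⟩ - 0.3479|100⟩ - 0.03758|101⟩ + 0.2507|110⟩ + 0.561|111⟩

H⊗3 gives amp(|y⟩) = (1/2√2) Σ_x (−1)^(x·y) amp(|x⟩), where x·y is the number of positions in which both x and y have a 1.
|000⟩: (0.3014 - 0.4388 - 0.8465)/(2√2) = -0.3479
|001⟩: (0.3014 + 0.4388 - 0.8465)/(2√2) = -0.03758
|010⟩: (0.3014 - 0.4388 + 0.8465)/(2√2) = 0.2507
|011⟩: (0.3014 + 0.4388 + 0.8465)/(2√2) = 0.561
|100⟩: (0.3014 - 0.4388 - 0.8465)/(2√2) = -0.3479
|101⟩: (0.3014 + 0.4388 - 0.8465)/(2√2) = -0.03758
|110⟩: (0.3014 - 0.4388 + 0.8465)/(2√2) = 0.2507
|111⟩: (0.3014 + 0.4388 + 0.8465)/(2√2) = 0.561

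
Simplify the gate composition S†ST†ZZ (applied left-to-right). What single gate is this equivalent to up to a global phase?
T†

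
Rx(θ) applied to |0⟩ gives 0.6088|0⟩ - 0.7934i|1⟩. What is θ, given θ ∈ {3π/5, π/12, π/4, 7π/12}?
7π/12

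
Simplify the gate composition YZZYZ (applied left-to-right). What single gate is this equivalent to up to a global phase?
Z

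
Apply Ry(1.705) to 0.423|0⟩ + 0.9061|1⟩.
-0.4039|0⟩ + 0.9148|1⟩

Ry(1.705) = [[cos(θ/2), −sin(θ/2)], [sin(θ/2), cos(θ/2)]]; θ = 1.705, cos(θ/2) ≈ 0.658103, sin(θ/2) ≈ 0.752928.
With a = amp(|0⟩) = 0.423 and b = amp(|1⟩) = 0.9061:
new amp(|0⟩) = (0.658103)·a + (-0.752928)·b = -0.4039
new amp(|1⟩) = (0.752928)·a + (0.658103)·b = 0.9148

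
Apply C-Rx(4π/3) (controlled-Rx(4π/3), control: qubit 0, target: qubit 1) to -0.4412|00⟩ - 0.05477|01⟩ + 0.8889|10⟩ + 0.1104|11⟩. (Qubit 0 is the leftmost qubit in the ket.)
-0.4412|00⟩ - 0.05477|01⟩ + (-0.4445 - 0.09561i)|10⟩ + (-0.0552 - 0.7698i)|11⟩

C-Rx(4π/3) leaves the control-|0⟩ kets |00⟩, |01⟩ unchanged and applies Rx(4π/3) to qubit 1 on the control-|1⟩ pair (|10⟩, |11⟩).
Rx(4π/3) = [[cos(θ/2), −i·sin(θ/2)], [−i·sin(θ/2), cos(θ/2)]]; θ = 4π/3, cos(θ/2) ≈ -0.5, sin(θ/2) ≈ 0.866025.
With a = amp(|10⟩) = 0.8889 and b = amp(|11⟩) = 0.1104:
new amp(|10⟩) = (-0.5)·a + (-0.866025i)·b = (-0.4445 - 0.09561i)
new amp(|11⟩) = (-0.866025i)·a + (-0.5)·b = (-0.0552 - 0.7698i)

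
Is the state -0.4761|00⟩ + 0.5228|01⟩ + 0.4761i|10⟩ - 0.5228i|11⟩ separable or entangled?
Separable

Writing the state as a|00⟩ + b|01⟩ + c|10⟩ + d|11⟩, it is a product state iff ad − bc = 0.
Here (a, b, c, d) = (-0.4761, 0.5228, 0.4761i, -0.5228i): ad − bc = (-0.4761)(-0.5228i) − (0.5228)(0.4761i) = 0, so the state is separable.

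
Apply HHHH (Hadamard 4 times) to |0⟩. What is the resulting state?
|0⟩

H² = I, so an even number of Hadamards cancels: H^4 = I and the state is unchanged.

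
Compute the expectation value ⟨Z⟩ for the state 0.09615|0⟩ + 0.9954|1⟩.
-0.9816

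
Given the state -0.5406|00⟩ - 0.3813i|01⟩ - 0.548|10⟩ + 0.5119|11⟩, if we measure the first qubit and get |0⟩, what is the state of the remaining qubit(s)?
-0.8172|0⟩ - 0.5764i|1⟩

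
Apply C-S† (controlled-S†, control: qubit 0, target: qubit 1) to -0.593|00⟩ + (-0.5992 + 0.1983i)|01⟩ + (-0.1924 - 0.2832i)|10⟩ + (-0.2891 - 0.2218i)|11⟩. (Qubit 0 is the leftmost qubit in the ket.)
-0.593|00⟩ + (-0.5992 + 0.1983i)|01⟩ + (-0.1924 - 0.2832i)|10⟩ + (-0.2218 + 0.2891i)|11⟩

C-S† leaves the control-|0⟩ kets |00⟩, |01⟩ unchanged and applies S† to qubit 1 on the control-|1⟩ pair (|10⟩, |11⟩).
S† = [[1, 0], [0, -i]].
With a = amp(|10⟩) = (-0.1924 - 0.2832i) and b = amp(|11⟩) = (-0.2891 - 0.2218i):
new amp(|10⟩) = (1)·a = (-0.1924 - 0.2832i)
new amp(|11⟩) = (-i)·b = (-0.2218 + 0.2891i)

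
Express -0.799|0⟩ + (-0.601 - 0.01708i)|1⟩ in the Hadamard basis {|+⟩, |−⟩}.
(-0.9899 - 0.01208i)|+⟩ + (-0.14 + 0.01208i)|−⟩

With |ψ⟩ = α|0⟩ + β|1⟩, the Hadamard-basis coefficients are ⟨+|ψ⟩ = (α + β)/√2 and ⟨−|ψ⟩ = (α − β)/√2.
Here α = -0.799, β = (-0.601 - 0.01708i): (α + β)/√2 = (-0.9899 - 0.01208i), (α − β)/√2 = (-0.14 + 0.01208i).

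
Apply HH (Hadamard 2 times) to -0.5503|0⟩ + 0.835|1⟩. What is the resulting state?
-0.5503|0⟩ + 0.835|1⟩

H² = I, so an even number of Hadamards cancels: H^2 = I and the state is unchanged.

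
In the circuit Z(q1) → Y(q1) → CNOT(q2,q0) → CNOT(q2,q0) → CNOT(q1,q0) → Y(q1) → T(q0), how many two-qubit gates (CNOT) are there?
3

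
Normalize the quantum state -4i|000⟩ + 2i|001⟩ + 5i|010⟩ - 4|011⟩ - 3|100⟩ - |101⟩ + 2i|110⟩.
-0.4619i|000⟩ + 0.2309i|001⟩ + (1/√3)i|010⟩ - 0.4619|011⟩ - 0.3464|100⟩ - 0.1155|101⟩ + 0.2309i|110⟩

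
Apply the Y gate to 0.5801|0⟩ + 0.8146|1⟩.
-0.8146i|0⟩ + 0.5801i|1⟩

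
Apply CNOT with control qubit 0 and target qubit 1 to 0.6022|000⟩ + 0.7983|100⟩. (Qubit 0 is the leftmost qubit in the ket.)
0.6022|000⟩ + 0.7983|110⟩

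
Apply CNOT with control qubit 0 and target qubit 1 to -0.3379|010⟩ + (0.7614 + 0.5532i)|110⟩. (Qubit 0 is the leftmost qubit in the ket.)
-0.3379|010⟩ + (0.7614 + 0.5532i)|100⟩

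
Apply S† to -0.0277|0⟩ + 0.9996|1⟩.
-0.0277|0⟩ - 0.9996i|1⟩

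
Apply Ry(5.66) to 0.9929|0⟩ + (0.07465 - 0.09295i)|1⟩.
(-0.968 + 0.0285i)|0⟩ + (0.2333 + 0.08847i)|1⟩

Ry(5.66) = [[cos(θ/2), −sin(θ/2)], [sin(θ/2), cos(θ/2)]]; θ = 5.66, cos(θ/2) ≈ -0.951847, sin(θ/2) ≈ 0.306575.
With a = amp(|0⟩) = 0.9929 and b = amp(|1⟩) = (0.07465 - 0.09295i):
new amp(|0⟩) = (-0.951847)·a + (-0.306575)·b = (-0.968 + 0.0285i)
new amp(|1⟩) = (0.306575)·a + (-0.951847)·b = (0.2333 + 0.08847i)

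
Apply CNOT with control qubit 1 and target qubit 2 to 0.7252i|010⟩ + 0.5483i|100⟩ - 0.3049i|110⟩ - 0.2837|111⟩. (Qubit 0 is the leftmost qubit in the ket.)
0.7252i|011⟩ + 0.5483i|100⟩ - 0.2837|110⟩ - 0.3049i|111⟩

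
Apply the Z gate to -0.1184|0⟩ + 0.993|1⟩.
-0.1184|0⟩ - 0.993|1⟩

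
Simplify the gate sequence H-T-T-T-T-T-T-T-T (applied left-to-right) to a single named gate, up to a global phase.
H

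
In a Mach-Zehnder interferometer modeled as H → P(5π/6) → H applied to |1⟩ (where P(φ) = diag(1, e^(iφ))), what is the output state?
(0.933 - 0.25i)|0⟩ + (0.06699 + 0.25i)|1⟩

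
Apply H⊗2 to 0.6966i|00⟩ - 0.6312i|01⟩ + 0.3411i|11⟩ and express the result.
0.2033i|00⟩ + 0.4934i|01⟩ - 0.1379i|10⟩ + 0.8345i|11⟩

H⊗2 gives amp(|y⟩) = (1/2) Σ_x (−1)^(x·y) amp(|x⟩), where x·y is the number of positions in which both x and y have a 1.
|00⟩: (0.6966i - 0.6312i + 0.3411i)/2 = 0.2033i
|01⟩: (0.6966i + 0.6312i - 0.3411i)/2 = 0.4934i
|10⟩: (0.6966i - 0.6312i - 0.3411i)/2 = -0.1379i
|11⟩: (0.6966i + 0.6312i + 0.3411i)/2 = 0.8345i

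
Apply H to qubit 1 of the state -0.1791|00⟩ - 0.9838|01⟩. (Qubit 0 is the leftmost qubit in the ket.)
-0.8223|00⟩ + 0.569|01⟩

H on qubit 1 mixes each pair of kets that differ only in qubit 1: amplitudes (a, b) of (|…0…⟩, |…1…⟩) become ((a + b)/√2, (a − b)/√2). Kets absent from the input have amplitude 0.
(|00⟩, |01⟩): (a, b) = (-0.1791, -0.9838) → (-0.8223, 0.569)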